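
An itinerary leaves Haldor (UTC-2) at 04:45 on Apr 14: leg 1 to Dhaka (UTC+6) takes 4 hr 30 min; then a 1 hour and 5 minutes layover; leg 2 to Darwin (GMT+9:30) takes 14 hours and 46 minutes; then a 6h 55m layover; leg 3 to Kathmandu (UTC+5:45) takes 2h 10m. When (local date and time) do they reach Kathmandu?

17:56 on Apr 15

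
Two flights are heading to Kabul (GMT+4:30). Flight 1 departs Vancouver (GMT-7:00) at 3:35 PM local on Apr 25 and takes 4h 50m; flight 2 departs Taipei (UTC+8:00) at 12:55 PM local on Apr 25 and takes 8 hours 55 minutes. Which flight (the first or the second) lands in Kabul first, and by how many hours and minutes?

Flight 1 in UTC: 3:35 PM + 7:00 = 10:35 PM on Apr 25.
+4 hours and 50 minutes → arrive 3:25 AM UTC on Apr 26.
Flight 2 in UTC: 12:55 PM − 8:00 = 4:55 AM on Apr 25.
+8 hours and 55 minutes → arrive 1:50 PM UTC on Apr 25.
Flight 2 lands earlier by 13 hours 35 minutes.

the second, by 13 hours 35 minutes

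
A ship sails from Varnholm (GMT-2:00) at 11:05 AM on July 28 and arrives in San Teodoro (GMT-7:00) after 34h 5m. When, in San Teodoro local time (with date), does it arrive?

4:10 PM on Jul 29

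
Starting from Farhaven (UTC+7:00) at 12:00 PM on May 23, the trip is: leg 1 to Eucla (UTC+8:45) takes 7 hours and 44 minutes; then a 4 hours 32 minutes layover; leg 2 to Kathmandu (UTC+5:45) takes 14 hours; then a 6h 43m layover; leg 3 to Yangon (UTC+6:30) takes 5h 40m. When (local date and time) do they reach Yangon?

Convert departure to UTC: 12:00 PM − 7:00 = 5:00 AM UTC on May 23.
Add 7 hours 44 minutes leg 1 → 12:44 PM UTC.
Add 4 hours and 32 minutes layover in Eucla → 5:16 PM UTC.
Add 14 hours leg 2 → 7:16 AM UTC (May 24).
Add 6 hours 43 minutes layover in Kathmandu → 1:59 PM UTC.
Add 5 hours and 40 minutes leg 3 → 7:39 PM UTC.
Yangon is UTC+6:30, so local arrival = 7:39 PM + 6:30 = 2:09 AM on May 25.

2:09 AM on May 25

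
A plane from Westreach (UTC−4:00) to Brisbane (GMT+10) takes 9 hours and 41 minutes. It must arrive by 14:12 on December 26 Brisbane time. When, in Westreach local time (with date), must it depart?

14:31 on December 25

Target arrival in UTC: 14:12 − 10:00 = 04:12 on Dec 26.
Subtract 9 hours 41 minutes → departure 18:31 UTC on Dec 25.
Westreach is UTC−4:00: 18:31 − 4:00 = 14:31 on Dec 25.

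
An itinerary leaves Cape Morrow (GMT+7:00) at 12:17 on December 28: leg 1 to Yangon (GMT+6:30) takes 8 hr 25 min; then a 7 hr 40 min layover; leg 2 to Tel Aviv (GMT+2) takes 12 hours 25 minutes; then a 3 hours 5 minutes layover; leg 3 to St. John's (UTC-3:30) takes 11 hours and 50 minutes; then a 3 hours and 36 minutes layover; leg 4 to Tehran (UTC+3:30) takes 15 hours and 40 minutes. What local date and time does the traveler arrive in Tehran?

23:28 on Dec 30

Convert departure to UTC: 12:17 − 7:00 = 05:17 UTC on Dec 28.
Add 8 hours and 25 minutes leg 1 → 13:42 UTC.
Add 7 hours 40 minutes layover in Yangon → 21:22 UTC.
Add 12 hours 25 minutes leg 2 → 09:47 UTC (Dec 29).
Add 3 hours and 5 minutes layover in Tel Aviv → 12:52 UTC.
Add 11 hours and 50 minutes leg 3 → 00:42 UTC (Dec 30).
Add 3 hours and 36 minutes layover in St. John's → 04:18 UTC.
Add 15 hours and 40 minutes leg 4 → 19:58 UTC.
Tehran is UTC+3:30, so local arrival = 19:58 + 3:30 = 23:28 on Dec 30.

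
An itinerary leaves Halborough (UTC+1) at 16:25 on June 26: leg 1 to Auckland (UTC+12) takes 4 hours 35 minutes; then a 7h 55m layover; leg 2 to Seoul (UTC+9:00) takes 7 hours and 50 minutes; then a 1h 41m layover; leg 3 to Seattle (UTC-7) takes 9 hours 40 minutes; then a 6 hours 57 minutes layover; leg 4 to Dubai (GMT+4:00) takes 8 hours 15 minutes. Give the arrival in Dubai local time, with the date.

18:18 on June 28

Convert departure to UTC: 16:25 − 1:00 = 15:25 UTC on Jun 26.
Add 4 hours 35 minutes leg 1 → 20:00 UTC.
Add 7 hours 55 minutes layover in Auckland → 03:55 UTC (Jun 27).
Add 7 hours and 50 minutes leg 2 → 11:45 UTC.
Add 1 hour and 41 minutes layover in Seoul → 13:26 UTC.
Add 9 hours 40 minutes leg 3 → 23:06 UTC.
Add 6 hours 57 minutes layover in Seattle → 06:03 UTC (Jun 28).
Add 8 hours 15 minutes leg 4 → 14:18 UTC.
Dubai is UTC+4:00, so local arrival = 14:18 + 4:00 = 18:18 on Jun 28.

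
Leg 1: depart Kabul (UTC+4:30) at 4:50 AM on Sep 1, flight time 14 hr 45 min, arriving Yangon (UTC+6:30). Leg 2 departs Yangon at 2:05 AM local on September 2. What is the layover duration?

Convert departure to UTC: 4:50 AM − 4:30 = 12:20 AM UTC on Sep 1.
Add 14 hours and 45 minutes flight time → 3:05 PM UTC.
Yangon is UTC+6:30, so local arrival = 3:05 PM + 6:30 = 9:35 PM on Sep 1.
Layover = 2:05 AM − 9:35 PM (+1 day) = 4 hours 30 minutes.

4 hours 30 minutes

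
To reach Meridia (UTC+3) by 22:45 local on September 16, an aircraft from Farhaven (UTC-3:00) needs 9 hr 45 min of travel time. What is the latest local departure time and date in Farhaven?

Target arrival in UTC: 22:45 − 3:00 = 19:45 on Sep 16.
Subtract 9 hours and 45 minutes → departure 10:00 UTC on Sep 16.
Farhaven is UTC−3:00: 10:00 − 3:00 = 07:00 on Sep 16.

07:00 on Sep 16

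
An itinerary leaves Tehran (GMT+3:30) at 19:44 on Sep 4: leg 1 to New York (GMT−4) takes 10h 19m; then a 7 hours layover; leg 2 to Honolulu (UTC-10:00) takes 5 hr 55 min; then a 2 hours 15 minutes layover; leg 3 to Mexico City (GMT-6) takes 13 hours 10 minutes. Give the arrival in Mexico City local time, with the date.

Convert departure to UTC: 19:44 − 3:30 = 16:14 UTC on Sep 4.
Add 10 hours and 19 minutes leg 1 → 02:33 UTC (Sep 5).
Add 7 hours layover in New York → 09:33 UTC.
Add 5 hours 55 minutes leg 2 → 15:28 UTC.
Add 2 hours 15 minutes layover in Honolulu → 17:43 UTC.
Add 13 hours and 10 minutes leg 3 → 06:53 UTC (Sep 6).
Mexico City is UTC−6:00, so local arrival = 06:53 − 6:00 = 00:53 on Sep 6.

00:53 on September 6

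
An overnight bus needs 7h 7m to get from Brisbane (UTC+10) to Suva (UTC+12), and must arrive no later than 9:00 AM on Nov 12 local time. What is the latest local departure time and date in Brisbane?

11:53 PM on Nov 11

Target arrival in UTC: 9:00 AM − 12:00 = 9:00 PM on Nov 11.
Subtract 7 hours 7 minutes → departure 1:53 PM UTC on Nov 11.
Brisbane is UTC+10:00: 1:53 PM + 10:00 = 11:53 PM on Nov 11.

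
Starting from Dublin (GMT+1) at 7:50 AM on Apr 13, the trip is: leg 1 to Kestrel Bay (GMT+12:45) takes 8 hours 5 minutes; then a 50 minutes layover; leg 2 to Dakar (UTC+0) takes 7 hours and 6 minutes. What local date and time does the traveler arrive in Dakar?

Convert departure to UTC: 7:50 AM − 1:00 = 6:50 AM UTC on Apr 13.
Add 8 hours and 5 minutes leg 1 → 2:55 PM UTC.
Add 50 minutes layover in Kestrel Bay → 3:45 PM UTC.
Add 7 hours 6 minutes leg 2 → 10:51 PM UTC.
Dakar is UTC+0, so local arrival is the same: 10:51 PM on Apr 13.

10:51 PM on Apr 13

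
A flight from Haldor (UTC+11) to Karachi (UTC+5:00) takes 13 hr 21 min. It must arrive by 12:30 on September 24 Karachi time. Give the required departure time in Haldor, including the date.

05:09 on September 24

Target arrival in UTC: 12:30 − 5:00 = 07:30 on Sep 24.
Subtract 13 hours and 21 minutes → departure 18:09 UTC on Sep 23.
Haldor is UTC+11:00: 18:09 + 11:00 = 05:09 on Sep 24.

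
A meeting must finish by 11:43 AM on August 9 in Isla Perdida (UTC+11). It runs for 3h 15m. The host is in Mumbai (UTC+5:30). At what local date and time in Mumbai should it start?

2:58 AM on Aug 9

Target end time in UTC: 11:43 AM − 11:00 = 12:43 AM on Aug 9.
Subtract 3 hours 15 minutes → start 9:28 PM UTC on Aug 8.
Mumbai is UTC+5:30: 9:28 PM + 5:30 = 2:58 AM on Aug 9.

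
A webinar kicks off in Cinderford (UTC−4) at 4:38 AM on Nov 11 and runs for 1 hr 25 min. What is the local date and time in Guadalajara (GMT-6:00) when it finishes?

4:03 AM on November 11

Guadalajara is 2:00 behind Cinderford.
After 1 hour and 25 minutes it is 6:03 AM in Cinderford.
Shift by the zone difference: 6:03 AM − 2:00 = 4:03 AM on Nov 11 in Guadalajara.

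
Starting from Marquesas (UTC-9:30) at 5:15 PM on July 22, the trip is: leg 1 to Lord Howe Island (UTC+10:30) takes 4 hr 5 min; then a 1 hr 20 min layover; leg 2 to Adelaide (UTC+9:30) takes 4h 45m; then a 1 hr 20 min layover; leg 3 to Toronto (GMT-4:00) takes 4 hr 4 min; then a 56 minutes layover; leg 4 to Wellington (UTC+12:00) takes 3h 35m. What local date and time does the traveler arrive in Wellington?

10:50 AM on July 24

Convert departure to UTC: 5:15 PM + 9:30 = 2:45 AM UTC on Jul 23.
Add 4 hours and 5 minutes leg 1 → 6:50 AM UTC.
Add 1 hour and 20 minutes layover in Lord Howe Island → 8:10 AM UTC.
Add 4 hours and 45 minutes leg 2 → 12:55 PM UTC.
Add 1 hour and 20 minutes layover in Adelaide → 2:15 PM UTC.
Add 4 hours and 4 minutes leg 3 → 6:19 PM UTC.
Add 56 minutes layover in Toronto → 7:15 PM UTC.
Add 3 hours and 35 minutes leg 4 → 10:50 PM UTC.
Wellington is UTC+12:00, so local arrival = 10:50 PM + 12:00 = 10:50 AM on Jul 24.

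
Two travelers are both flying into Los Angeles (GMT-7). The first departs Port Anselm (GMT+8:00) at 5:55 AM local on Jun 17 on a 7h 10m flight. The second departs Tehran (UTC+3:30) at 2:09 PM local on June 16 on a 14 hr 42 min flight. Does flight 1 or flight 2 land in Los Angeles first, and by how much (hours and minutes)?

the second, by 3 hours 44 minutes

Flight 1 in UTC: 5:55 AM − 8:00 = 9:55 PM on Jun 16.
+7 hours and 10 minutes → arrive 5:05 AM UTC on Jun 17.
Flight 2 in UTC: 2:09 PM − 3:30 = 10:39 AM on Jun 16.
+14 hours and 42 minutes → arrive 1:21 AM UTC on Jun 17.
Flight 2 lands earlier by 3 hours 44 minutes.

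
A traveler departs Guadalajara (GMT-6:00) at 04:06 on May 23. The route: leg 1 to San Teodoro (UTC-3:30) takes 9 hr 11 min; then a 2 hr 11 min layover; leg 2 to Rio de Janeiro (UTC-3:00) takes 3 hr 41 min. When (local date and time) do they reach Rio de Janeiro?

Convert departure to UTC: 04:06 + 6:00 = 10:06 UTC on May 23.
Add 9 hours 11 minutes leg 1 → 19:17 UTC.
Add 2 hours 11 minutes layover in San Teodoro → 21:28 UTC.
Add 3 hours 41 minutes leg 2 → 01:09 UTC (May 24).
Rio de Janeiro is UTC−3:00, so local arrival = 01:09 − 3:00 = 22:09 on May 23.

22:09 on May 23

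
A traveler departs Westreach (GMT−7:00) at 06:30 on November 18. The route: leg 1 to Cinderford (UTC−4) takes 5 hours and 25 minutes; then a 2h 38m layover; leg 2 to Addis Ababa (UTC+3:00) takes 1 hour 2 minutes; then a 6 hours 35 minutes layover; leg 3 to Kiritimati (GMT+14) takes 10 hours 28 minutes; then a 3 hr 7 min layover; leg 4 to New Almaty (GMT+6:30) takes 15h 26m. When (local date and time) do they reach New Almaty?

16:41 on November 20

Convert departure to UTC: 06:30 + 7:00 = 13:30 UTC on Nov 18.
Add 5 hours and 25 minutes leg 1 → 18:55 UTC.
Add 2 hours and 38 minutes layover in Cinderford → 21:33 UTC.
Add 1 hour 2 minutes leg 2 → 22:35 UTC.
Add 6 hours and 35 minutes layover in Addis Ababa → 05:10 UTC (Nov 19).
Add 10 hours 28 minutes leg 3 → 15:38 UTC.
Add 3 hours 7 minutes layover in Kiritimati → 18:45 UTC.
Add 15 hours 26 minutes leg 4 → 10:11 UTC (Nov 20).
New Almaty is UTC+6:30, so local arrival = 10:11 + 6:30 = 16:41 on Nov 20.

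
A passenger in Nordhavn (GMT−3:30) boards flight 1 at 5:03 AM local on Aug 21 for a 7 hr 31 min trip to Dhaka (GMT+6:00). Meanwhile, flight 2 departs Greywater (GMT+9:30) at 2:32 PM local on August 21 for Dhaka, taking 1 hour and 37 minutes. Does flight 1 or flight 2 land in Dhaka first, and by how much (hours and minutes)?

Flight 1 in UTC: 5:03 AM + 3:30 = 8:33 AM on Aug 21.
+7 hours and 31 minutes → arrive 4:04 PM UTC on Aug 21.
Flight 2 in UTC: 2:32 PM − 9:30 = 5:02 AM on Aug 21.
+1 hour 37 minutes → arrive 6:39 AM UTC on Aug 21.
Flight 2 lands earlier by 9 hours 25 minutes.

the second, by 9 hours 25 minutes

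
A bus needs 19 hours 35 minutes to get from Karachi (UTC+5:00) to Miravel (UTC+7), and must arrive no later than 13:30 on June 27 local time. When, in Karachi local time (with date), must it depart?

15:55 on June 26

Target arrival in UTC: 13:30 − 7:00 = 06:30 on Jun 27.
Subtract 19 hours and 35 minutes → departure 10:55 UTC on Jun 26.
Karachi is UTC+5:00: 10:55 + 5:00 = 15:55 on Jun 26.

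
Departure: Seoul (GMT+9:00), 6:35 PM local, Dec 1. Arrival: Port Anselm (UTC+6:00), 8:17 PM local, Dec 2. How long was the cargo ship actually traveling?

28 hours 42 minutes

Port Anselm is 3:00 behind Seoul.
Clock-face elapsed time (ignoring zones) is 25 hours 42 minutes.
Actual elapsed = 25 hours 42 minutes + 3:00 = 28 hours 42 minutes.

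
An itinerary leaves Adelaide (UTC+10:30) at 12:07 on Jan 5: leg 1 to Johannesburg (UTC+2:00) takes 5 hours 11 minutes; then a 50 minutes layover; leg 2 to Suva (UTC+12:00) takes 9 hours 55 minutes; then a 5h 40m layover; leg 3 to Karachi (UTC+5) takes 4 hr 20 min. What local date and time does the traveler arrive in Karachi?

Convert departure to UTC: 12:07 − 10:30 = 01:37 UTC on Jan 5.
Add 5 hours 11 minutes leg 1 → 06:48 UTC.
Add 50 minutes layover in Johannesburg → 07:38 UTC.
Add 9 hours and 55 minutes leg 2 → 17:33 UTC.
Add 5 hours 40 minutes layover in Suva → 23:13 UTC.
Add 4 hours and 20 minutes leg 3 → 03:33 UTC (Jan 6).
Karachi is UTC+5:00, so local arrival = 03:33 + 5:00 = 08:33 on Jan 6.

08:33 on January 6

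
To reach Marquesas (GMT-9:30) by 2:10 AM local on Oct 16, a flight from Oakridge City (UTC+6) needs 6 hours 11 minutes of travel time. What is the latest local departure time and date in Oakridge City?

11:29 AM on Oct 16

Target arrival in UTC: 2:10 AM + 9:30 = 11:40 AM on Oct 16.
Subtract 6 hours and 11 minutes → departure 5:29 AM UTC on Oct 16.
Oakridge City is UTC+6:00: 5:29 AM + 6:00 = 11:29 AM on Oct 16.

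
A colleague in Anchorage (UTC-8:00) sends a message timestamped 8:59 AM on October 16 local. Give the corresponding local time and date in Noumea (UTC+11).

3:59 AM on Oct 17

In UTC: 8:59 AM + 8:00 = 4:59 PM on Oct 16.
Noumea is UTC+11:00: 4:59 PM + 11:00 = 3:59 AM on Oct 17.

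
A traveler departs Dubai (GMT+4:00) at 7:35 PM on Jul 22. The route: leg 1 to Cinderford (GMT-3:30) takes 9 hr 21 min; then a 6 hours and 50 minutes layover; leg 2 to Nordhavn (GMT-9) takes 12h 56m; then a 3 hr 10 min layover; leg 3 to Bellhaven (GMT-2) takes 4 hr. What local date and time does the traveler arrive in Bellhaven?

1:52 AM on July 24

Convert departure to UTC: 7:35 PM − 4:00 = 3:35 PM UTC on Jul 22.
Add 9 hours 21 minutes leg 1 → 12:56 AM UTC (Jul 23).
Add 6 hours 50 minutes layover in Cinderford → 7:46 AM UTC.
Add 12 hours and 56 minutes leg 2 → 8:42 PM UTC.
Add 3 hours 10 minutes layover in Nordhavn → 11:52 PM UTC.
Add 4 hours leg 3 → 3:52 AM UTC (Jul 24).
Bellhaven is UTC−2:00, so local arrival = 3:52 AM − 2:00 = 1:52 AM on Jul 24.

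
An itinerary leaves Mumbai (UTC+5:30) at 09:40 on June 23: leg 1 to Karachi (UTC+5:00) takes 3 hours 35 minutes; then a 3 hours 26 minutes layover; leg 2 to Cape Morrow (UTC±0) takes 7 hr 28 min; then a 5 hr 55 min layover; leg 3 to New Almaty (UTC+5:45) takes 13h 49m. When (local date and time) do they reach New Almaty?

Convert departure to UTC: 09:40 − 5:30 = 04:10 UTC on Jun 23.
Add 3 hours 35 minutes leg 1 → 07:45 UTC.
Add 3 hours 26 minutes layover in Karachi → 11:11 UTC.
Add 7 hours and 28 minutes leg 2 → 18:39 UTC.
Add 5 hours and 55 minutes layover in Cape Morrow → 00:34 UTC (Jun 24).
Add 13 hours 49 minutes leg 3 → 14:23 UTC.
New Almaty is UTC+5:45, so local arrival = 14:23 + 5:45 = 20:08 on Jun 24.

20:08 on June 24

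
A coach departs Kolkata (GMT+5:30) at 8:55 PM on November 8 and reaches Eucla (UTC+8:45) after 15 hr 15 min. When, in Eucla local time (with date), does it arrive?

Convert departure to UTC: 8:55 PM − 5:30 = 3:25 PM UTC on Nov 8.
Add 15 hours and 15 minutes travel time → 6:40 AM UTC (Nov 9).
Eucla is UTC+8:45, so local arrival = 6:40 AM + 8:45 = 3:25 PM on Nov 9.

3:25 PM on November 9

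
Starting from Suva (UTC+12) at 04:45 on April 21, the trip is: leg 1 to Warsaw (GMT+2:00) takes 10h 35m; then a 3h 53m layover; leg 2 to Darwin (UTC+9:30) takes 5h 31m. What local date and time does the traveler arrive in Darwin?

Convert departure to UTC: 04:45 − 12:00 = 16:45 UTC on Apr 20.
Add 10 hours 35 minutes leg 1 → 03:20 UTC (Apr 21).
Add 3 hours and 53 minutes layover in Warsaw → 07:13 UTC.
Add 5 hours and 31 minutes leg 2 → 12:44 UTC.
Darwin is UTC+9:30, so local arrival = 12:44 + 9:30 = 22:14 on Apr 21.

22:14 on Apr 21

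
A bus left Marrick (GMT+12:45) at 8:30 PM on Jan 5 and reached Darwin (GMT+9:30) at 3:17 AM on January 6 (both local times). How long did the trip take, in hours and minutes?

Departure in UTC: 8:30 PM − 12:45 = 7:45 AM on Jan 5.
Arrival in UTC: 3:17 AM − 9:30 = 5:47 PM on Jan 5.
Elapsed = 5:47 PM − 7:45 AM = 10 hours 2 minutes.

10 hours 2 minutes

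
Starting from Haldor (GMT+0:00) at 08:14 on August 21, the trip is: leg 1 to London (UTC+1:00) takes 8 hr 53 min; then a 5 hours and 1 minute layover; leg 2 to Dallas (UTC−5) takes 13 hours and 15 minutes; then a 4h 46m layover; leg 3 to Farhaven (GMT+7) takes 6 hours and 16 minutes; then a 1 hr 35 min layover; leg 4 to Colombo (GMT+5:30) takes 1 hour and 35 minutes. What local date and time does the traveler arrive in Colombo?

07:05 on Aug 23

Haldor is at UTC+0, so departure is already 08:14 UTC on Aug 21.
Add 8 hours and 53 minutes leg 1 → 17:07 UTC.
Add 5 hours 1 minute layover in London → 22:08 UTC.
Add 13 hours and 15 minutes leg 2 → 11:23 UTC (Aug 22).
Add 4 hours 46 minutes layover in Dallas → 16:09 UTC.
Add 6 hours and 16 minutes leg 3 → 22:25 UTC.
Add 1 hour 35 minutes layover in Farhaven → 00:00 UTC (Aug 23).
Add 1 hour 35 minutes leg 4 → 01:35 UTC.
Colombo is UTC+5:30, so local arrival = 01:35 + 5:30 = 07:05 on Aug 23.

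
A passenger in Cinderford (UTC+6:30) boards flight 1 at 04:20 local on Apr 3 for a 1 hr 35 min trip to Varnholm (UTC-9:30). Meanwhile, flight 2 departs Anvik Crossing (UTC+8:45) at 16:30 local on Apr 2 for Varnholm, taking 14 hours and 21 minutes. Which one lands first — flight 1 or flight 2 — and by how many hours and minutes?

the second, by 1 hour 19 minutes

Flight 1 in UTC: 04:20 − 6:30 = 21:50 on Apr 2.
+1 hour and 35 minutes → arrive 23:25 UTC on Apr 2.
Flight 2 in UTC: 16:30 − 8:45 = 07:45 on Apr 2.
+14 hours and 21 minutes → arrive 22:06 UTC on Apr 2.
Flight 2 lands earlier by 1 hour 19 minutes.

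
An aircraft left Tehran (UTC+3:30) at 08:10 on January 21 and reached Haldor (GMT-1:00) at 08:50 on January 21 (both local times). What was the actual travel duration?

5 hours 10 minutes

Haldor is 4:30 behind Tehran.
Clock-face elapsed time (ignoring zones) is 40 minutes.
Actual elapsed = 40 minutes + 4:30 = 5 hours 10 minutes.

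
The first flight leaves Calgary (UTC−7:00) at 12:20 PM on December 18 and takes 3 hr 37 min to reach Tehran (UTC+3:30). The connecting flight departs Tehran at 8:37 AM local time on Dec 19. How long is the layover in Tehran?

6 hours 10 minutes

Convert departure to UTC: 12:20 PM + 7:00 = 7:20 PM UTC on Dec 18.
Add 3 hours and 37 minutes flight time → 10:57 PM UTC.
Tehran is UTC+3:30, so local arrival = 10:57 PM + 3:30 = 2:27 AM on Dec 19.
Layover = 8:37 AM − 2:27 AM = 6 hours 10 minutes.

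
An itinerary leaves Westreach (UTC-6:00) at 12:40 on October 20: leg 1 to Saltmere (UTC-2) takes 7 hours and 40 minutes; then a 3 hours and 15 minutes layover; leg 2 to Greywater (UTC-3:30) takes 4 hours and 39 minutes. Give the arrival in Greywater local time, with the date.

Convert departure to UTC: 12:40 + 6:00 = 18:40 UTC on Oct 20.
Add 7 hours and 40 minutes leg 1 → 02:20 UTC (Oct 21).
Add 3 hours 15 minutes layover in Saltmere → 05:35 UTC.
Add 4 hours and 39 minutes leg 2 → 10:14 UTC.
Greywater is UTC−3:30, so local arrival = 10:14 − 3:30 = 06:44 on Oct 21.

06:44 on October 21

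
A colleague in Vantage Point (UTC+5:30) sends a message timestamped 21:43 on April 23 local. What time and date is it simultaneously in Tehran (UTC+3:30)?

19:43 on April 23

In UTC: 21:43 − 5:30 = 16:13 on Apr 23.
Tehran is UTC+3:30: 16:13 + 3:30 = 19:43 on Apr 23.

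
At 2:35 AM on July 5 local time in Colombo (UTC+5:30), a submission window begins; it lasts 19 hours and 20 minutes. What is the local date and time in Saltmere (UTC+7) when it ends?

11:25 PM on July 5

Convert start to UTC: 2:35 AM − 5:30 = 9:05 PM UTC on Jul 4.
Add 19 hours and 20 minutes duration → 4:25 PM UTC (Jul 5).
Saltmere is UTC+7:00, so local end time = 4:25 PM + 7:00 = 11:25 PM on Jul 5.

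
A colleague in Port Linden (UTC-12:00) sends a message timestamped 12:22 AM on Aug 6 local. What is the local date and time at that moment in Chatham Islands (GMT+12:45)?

1:07 AM on August 7

In UTC: 12:22 AM + 12:00 = 12:22 PM on Aug 6.
Chatham Islands is UTC+12:45: 12:22 PM + 12:45 = 1:07 AM on Aug 7.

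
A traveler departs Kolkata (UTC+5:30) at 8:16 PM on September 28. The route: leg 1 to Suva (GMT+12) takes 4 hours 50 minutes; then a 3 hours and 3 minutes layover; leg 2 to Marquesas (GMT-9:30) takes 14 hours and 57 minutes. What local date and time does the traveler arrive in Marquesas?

4:06 AM on September 29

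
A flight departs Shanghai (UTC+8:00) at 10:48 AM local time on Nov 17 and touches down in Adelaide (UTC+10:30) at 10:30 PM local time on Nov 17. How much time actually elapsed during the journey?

9 hours 12 minutes

Departure in UTC: 10:48 AM − 8:00 = 2:48 AM on Nov 17.
Arrival in UTC: 10:30 PM − 10:30 = 12:00 PM on Nov 17.
Elapsed = 12:00 PM − 2:48 AM = 9 hours 12 minutes.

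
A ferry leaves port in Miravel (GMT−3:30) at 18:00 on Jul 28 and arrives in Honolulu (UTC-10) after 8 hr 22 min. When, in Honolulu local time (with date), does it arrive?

Convert departure to UTC: 18:00 + 3:30 = 21:30 UTC on Jul 28.
Add 8 hours and 22 minutes travel time → 05:52 UTC (Jul 29).
Honolulu is UTC−10:00, so local arrival = 05:52 − 10:00 = 19:52 on Jul 28.

19:52 on July 28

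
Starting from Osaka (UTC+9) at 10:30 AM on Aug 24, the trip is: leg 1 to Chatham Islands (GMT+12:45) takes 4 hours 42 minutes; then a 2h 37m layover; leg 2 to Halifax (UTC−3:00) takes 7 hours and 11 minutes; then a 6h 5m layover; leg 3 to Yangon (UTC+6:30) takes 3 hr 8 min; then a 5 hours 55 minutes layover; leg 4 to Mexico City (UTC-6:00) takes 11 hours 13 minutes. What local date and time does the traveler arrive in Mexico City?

12:21 PM on August 25

Convert departure to UTC: 10:30 AM − 9:00 = 1:30 AM UTC on Aug 24.
Add 4 hours and 42 minutes leg 1 → 6:12 AM UTC.
Add 2 hours and 37 minutes layover in Chatham Islands → 8:49 AM UTC.
Add 7 hours and 11 minutes leg 2 → 4:00 PM UTC.
Add 6 hours and 5 minutes layover in Halifax → 10:05 PM UTC.
Add 3 hours and 8 minutes leg 3 → 1:13 AM UTC (Aug 25).
Add 5 hours 55 minutes layover in Yangon → 7:08 AM UTC.
Add 11 hours 13 minutes leg 4 → 6:21 PM UTC.
Mexico City is UTC−6:00, so local arrival = 6:21 PM − 6:00 = 12:21 PM on Aug 25.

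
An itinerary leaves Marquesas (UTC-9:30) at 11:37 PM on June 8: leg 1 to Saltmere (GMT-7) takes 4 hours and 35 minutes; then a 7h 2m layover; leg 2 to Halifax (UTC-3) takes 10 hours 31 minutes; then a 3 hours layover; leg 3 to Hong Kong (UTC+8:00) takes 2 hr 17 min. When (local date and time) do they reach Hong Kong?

8:32 PM on June 10

Convert departure to UTC: 11:37 PM + 9:30 = 9:07 AM UTC on Jun 9.
Add 4 hours and 35 minutes leg 1 → 1:42 PM UTC.
Add 7 hours and 2 minutes layover in Saltmere → 8:44 PM UTC.
Add 10 hours 31 minutes leg 2 → 7:15 AM UTC (Jun 10).
Add 3 hours layover in Halifax → 10:15 AM UTC.
Add 2 hours 17 minutes leg 3 → 12:32 PM UTC.
Hong Kong is UTC+8:00, so local arrival = 12:32 PM + 8:00 = 8:32 PM on Jun 10.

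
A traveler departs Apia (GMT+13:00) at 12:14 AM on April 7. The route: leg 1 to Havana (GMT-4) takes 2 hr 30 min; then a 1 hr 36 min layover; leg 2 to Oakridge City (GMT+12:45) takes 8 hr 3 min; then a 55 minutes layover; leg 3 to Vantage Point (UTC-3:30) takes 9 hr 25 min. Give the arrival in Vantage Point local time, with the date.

Convert departure to UTC: 12:14 AM − 13:00 = 11:14 AM UTC on Apr 6.
Add 2 hours 30 minutes leg 1 → 1:44 PM UTC.
Add 1 hour and 36 minutes layover in Havana → 3:20 PM UTC.
Add 8 hours and 3 minutes leg 2 → 11:23 PM UTC.
Add 55 minutes layover in Oakridge City → 12:18 AM UTC (Apr 7).
Add 9 hours and 25 minutes leg 3 → 9:43 AM UTC.
Vantage Point is UTC−3:30, so local arrival = 9:43 AM − 3:30 = 6:13 AM on Apr 7.

6:13 AM on April 7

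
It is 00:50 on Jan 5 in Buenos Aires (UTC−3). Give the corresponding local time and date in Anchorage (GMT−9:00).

18:50 on Jan 4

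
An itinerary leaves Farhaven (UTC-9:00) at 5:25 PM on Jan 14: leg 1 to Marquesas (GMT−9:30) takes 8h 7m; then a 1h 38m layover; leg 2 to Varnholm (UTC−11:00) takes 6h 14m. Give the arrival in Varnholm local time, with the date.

Convert departure to UTC: 5:25 PM + 9:00 = 2:25 AM UTC on Jan 15.
Add 8 hours and 7 minutes leg 1 → 10:32 AM UTC.
Add 1 hour and 38 minutes layover in Marquesas → 12:10 PM UTC.
Add 6 hours 14 minutes leg 2 → 6:24 PM UTC.
Varnholm is UTC−11:00, so local arrival = 6:24 PM − 11:00 = 7:24 AM on Jan 15.

7:24 AM on Jan 15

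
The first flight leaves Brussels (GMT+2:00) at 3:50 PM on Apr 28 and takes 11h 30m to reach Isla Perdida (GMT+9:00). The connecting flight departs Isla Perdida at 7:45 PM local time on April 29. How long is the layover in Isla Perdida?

9 hours 25 minutes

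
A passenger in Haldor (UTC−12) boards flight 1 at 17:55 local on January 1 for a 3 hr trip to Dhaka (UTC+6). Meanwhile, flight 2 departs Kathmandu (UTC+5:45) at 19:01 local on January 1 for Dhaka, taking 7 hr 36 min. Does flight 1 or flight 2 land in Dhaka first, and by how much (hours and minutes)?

the second, by 12 hours 3 minutes

Flight 1 in UTC: 17:55 + 12:00 = 05:55 on Jan 2.
+3 hours → arrive 08:55 UTC on Jan 2.
Flight 2 in UTC: 19:01 − 5:45 = 13:16 on Jan 1.
+7 hours and 36 minutes → arrive 20:52 UTC on Jan 1.
Flight 2 lands earlier by 12 hours 3 minutes.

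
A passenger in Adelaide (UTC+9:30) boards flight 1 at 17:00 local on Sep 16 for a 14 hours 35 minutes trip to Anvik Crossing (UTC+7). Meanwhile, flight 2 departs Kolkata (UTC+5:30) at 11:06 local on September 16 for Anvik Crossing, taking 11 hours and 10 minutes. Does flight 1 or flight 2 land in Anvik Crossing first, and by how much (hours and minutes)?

Flight 1 in UTC: 17:00 − 9:30 = 07:30 on Sep 16.
+14 hours and 35 minutes → arrive 22:05 UTC on Sep 16.
Flight 2 in UTC: 11:06 − 5:30 = 05:36 on Sep 16.
+11 hours 10 minutes → arrive 16:46 UTC on Sep 16.
Flight 2 lands earlier by 5 hours 19 minutes.

the second, by 5 hours 19 minutes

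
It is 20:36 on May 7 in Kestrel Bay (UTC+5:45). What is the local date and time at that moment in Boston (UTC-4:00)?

10:51 on May 7

Boston is 9:45 behind Kestrel Bay.
Shift by the zone difference: 20:36 − 9:45 = 10:51 on May 7 in Boston.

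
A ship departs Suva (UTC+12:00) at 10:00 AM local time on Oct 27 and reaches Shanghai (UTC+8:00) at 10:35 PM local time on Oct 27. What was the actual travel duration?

16 hours 35 minutes

Departure in UTC: 10:00 AM − 12:00 = 10:00 PM on Oct 26.
Arrival in UTC: 10:35 PM − 8:00 = 2:35 PM on Oct 27.
Elapsed = 2:35 PM − 10:00 PM (+1 day) = 16 hours 35 minutes.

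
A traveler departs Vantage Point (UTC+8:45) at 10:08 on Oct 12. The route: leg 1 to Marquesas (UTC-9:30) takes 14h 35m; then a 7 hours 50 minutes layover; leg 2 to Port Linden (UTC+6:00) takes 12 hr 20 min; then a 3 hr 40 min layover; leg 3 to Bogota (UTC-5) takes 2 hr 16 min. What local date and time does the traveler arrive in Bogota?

13:04 on October 13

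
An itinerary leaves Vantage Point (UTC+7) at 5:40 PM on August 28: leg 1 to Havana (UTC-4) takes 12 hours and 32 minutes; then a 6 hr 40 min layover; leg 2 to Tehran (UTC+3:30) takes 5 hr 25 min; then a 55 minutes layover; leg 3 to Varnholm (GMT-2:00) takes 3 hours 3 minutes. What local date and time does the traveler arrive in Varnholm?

Convert departure to UTC: 5:40 PM − 7:00 = 10:40 AM UTC on Aug 28.
Add 12 hours and 32 minutes leg 1 → 11:12 PM UTC.
Add 6 hours and 40 minutes layover in Havana → 5:52 AM UTC (Aug 29).
Add 5 hours and 25 minutes leg 2 → 11:17 AM UTC.
Add 55 minutes layover in Tehran → 12:12 PM UTC.
Add 3 hours and 3 minutes leg 3 → 3:15 PM UTC.
Varnholm is UTC−2:00, so local arrival = 3:15 PM − 2:00 = 1:15 PM on Aug 29.

1:15 PM on August 29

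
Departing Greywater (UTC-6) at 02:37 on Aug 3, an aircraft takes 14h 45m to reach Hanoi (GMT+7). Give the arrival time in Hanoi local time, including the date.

06:22 on Aug 4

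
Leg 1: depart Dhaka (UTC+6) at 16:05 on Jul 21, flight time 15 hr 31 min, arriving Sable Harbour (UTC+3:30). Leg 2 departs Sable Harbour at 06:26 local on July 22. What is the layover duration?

Convert departure to UTC: 16:05 − 6:00 = 10:05 UTC on Jul 21.
Add 15 hours and 31 minutes flight time → 01:36 UTC (Jul 22).
Sable Harbour is UTC+3:30, so local arrival = 01:36 + 3:30 = 05:06 on Jul 22.
Layover = 06:26 − 05:06 = 1 hour 20 minutes.

1 hour 20 minutes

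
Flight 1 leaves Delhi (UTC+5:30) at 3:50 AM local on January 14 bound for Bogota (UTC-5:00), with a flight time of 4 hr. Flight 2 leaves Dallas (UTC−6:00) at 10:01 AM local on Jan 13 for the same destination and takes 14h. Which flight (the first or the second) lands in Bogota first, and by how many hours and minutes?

Flight 1 in UTC: 3:50 AM − 5:30 = 10:20 PM on Jan 13.
+4 hours → arrive 2:20 AM UTC on Jan 14.
Flight 2 in UTC: 10:01 AM + 6:00 = 4:01 PM on Jan 13.
+14 hours → arrive 6:01 AM UTC on Jan 14.
Flight 1 lands earlier by 3 hours 41 minutes.

the first, by 3 hours 41 minutes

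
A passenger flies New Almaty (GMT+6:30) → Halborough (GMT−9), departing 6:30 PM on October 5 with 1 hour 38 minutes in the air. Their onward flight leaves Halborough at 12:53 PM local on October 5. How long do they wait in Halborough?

8 hours 15 minutes

Convert departure to UTC: 6:30 PM − 6:30 = 12:00 PM UTC on Oct 5.
Add 1 hour and 38 minutes flight time → 1:38 PM UTC.
Halborough is UTC−9:00, so local arrival = 1:38 PM − 9:00 = 4:38 AM on Oct 5.
Layover = 12:53 PM − 4:38 AM = 8 hours 15 minutes.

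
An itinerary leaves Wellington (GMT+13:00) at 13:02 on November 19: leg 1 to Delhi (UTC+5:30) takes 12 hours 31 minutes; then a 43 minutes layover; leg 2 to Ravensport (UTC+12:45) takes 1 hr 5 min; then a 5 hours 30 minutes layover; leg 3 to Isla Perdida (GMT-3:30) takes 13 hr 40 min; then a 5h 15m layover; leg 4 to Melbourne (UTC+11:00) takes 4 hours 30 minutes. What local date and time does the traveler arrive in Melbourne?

06:16 on November 21

Convert departure to UTC: 13:02 − 13:00 = 00:02 UTC on Nov 19.
Add 12 hours and 31 minutes leg 1 → 12:33 UTC.
Add 43 minutes layover in Delhi → 13:16 UTC.
Add 1 hour and 5 minutes leg 2 → 14:21 UTC.
Add 5 hours and 30 minutes layover in Ravensport → 19:51 UTC.
Add 13 hours 40 minutes leg 3 → 09:31 UTC (Nov 20).
Add 5 hours and 15 minutes layover in Isla Perdida → 14:46 UTC.
Add 4 hours 30 minutes leg 4 → 19:16 UTC.
Melbourne is UTC+11:00, so local arrival = 19:16 + 11:00 = 06:16 on Nov 21.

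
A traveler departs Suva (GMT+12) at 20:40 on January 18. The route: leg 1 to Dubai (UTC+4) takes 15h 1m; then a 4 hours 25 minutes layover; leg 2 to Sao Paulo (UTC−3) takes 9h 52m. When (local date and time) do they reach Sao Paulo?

Convert departure to UTC: 20:40 − 12:00 = 08:40 UTC on Jan 18.
Add 15 hours and 1 minute leg 1 → 23:41 UTC.
Add 4 hours 25 minutes layover in Dubai → 04:06 UTC (Jan 19).
Add 9 hours 52 minutes leg 2 → 13:58 UTC.
Sao Paulo is UTC−3:00, so local arrival = 13:58 − 3:00 = 10:58 on Jan 19.

10:58 on January 19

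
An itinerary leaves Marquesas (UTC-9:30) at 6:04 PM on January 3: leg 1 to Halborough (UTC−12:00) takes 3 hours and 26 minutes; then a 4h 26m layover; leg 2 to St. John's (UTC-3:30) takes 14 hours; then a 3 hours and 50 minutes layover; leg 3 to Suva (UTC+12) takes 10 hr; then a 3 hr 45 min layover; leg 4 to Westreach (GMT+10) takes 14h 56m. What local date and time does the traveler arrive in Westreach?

Convert departure to UTC: 6:04 PM + 9:30 = 3:34 AM UTC on Jan 4.
Add 3 hours 26 minutes leg 1 → 7:00 AM UTC.
Add 4 hours and 26 minutes layover in Halborough → 11:26 AM UTC.
Add 14 hours leg 2 → 1:26 AM UTC (Jan 5).
Add 3 hours and 50 minutes layover in St. John's → 5:16 AM UTC.
Add 10 hours leg 3 → 3:16 PM UTC.
Add 3 hours and 45 minutes layover in Suva → 7:01 PM UTC.
Add 14 hours 56 minutes leg 4 → 9:57 AM UTC (Jan 6).
Westreach is UTC+10:00, so local arrival = 9:57 AM + 10:00 = 7:57 PM on Jan 6.

7:57 PM on Jan 6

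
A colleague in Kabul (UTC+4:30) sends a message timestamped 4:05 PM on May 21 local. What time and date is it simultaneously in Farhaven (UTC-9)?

2:35 AM on May 21

Farhaven is 13:30 behind Kabul.
Shift by the zone difference: 4:05 PM − 13:30 = 2:35 AM on May 21 in Farhaven.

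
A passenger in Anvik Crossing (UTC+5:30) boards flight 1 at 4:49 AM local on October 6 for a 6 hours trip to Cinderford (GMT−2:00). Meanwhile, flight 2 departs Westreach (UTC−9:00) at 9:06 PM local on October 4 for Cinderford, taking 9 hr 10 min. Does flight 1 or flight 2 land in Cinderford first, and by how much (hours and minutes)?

the second, by 14 hours 3 minutes

Flight 1 in UTC: 4:49 AM − 5:30 = 11:19 PM on Oct 5.
+6 hours → arrive 5:19 AM UTC on Oct 6.
Flight 2 in UTC: 9:06 PM + 9:00 = 6:06 AM on Oct 5.
+9 hours and 10 minutes → arrive 3:16 PM UTC on Oct 5.
Flight 2 lands earlier by 14 hours 3 minutes.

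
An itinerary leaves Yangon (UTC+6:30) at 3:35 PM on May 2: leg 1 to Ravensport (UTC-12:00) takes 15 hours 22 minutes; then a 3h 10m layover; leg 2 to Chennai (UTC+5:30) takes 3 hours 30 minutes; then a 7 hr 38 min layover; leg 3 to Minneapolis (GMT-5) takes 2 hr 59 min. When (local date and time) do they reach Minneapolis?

12:44 PM on May 3

Convert departure to UTC: 3:35 PM − 6:30 = 9:05 AM UTC on May 2.
Add 15 hours 22 minutes leg 1 → 12:27 AM UTC (May 3).
Add 3 hours and 10 minutes layover in Ravensport → 3:37 AM UTC.
Add 3 hours 30 minutes leg 2 → 7:07 AM UTC.
Add 7 hours and 38 minutes layover in Chennai → 2:45 PM UTC.
Add 2 hours and 59 minutes leg 3 → 5:44 PM UTC.
Minneapolis is UTC−5:00, so local arrival = 5:44 PM − 5:00 = 12:44 PM on May 3.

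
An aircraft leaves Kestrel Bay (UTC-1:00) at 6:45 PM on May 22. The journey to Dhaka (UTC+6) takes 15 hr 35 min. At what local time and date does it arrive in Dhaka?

Convert departure to UTC: 6:45 PM + 1:00 = 7:45 PM UTC on May 22.
Add 15 hours 35 minutes travel time → 11:20 AM UTC (May 23).
Dhaka is UTC+6:00, so local arrival = 11:20 AM + 6:00 = 5:20 PM on May 23.

5:20 PM on May 23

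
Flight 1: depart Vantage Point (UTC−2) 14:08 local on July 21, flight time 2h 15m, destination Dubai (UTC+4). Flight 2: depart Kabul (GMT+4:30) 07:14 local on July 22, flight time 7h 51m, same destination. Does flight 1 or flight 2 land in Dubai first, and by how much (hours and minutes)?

the first, by 16 hours 12 minutes

Flight 1 in UTC: 14:08 + 2:00 = 16:08 on Jul 21.
+2 hours and 15 minutes → arrive 18:23 UTC on Jul 21.
Flight 2 in UTC: 07:14 − 4:30 = 02:44 on Jul 22.
+7 hours 51 minutes → arrive 10:35 UTC on Jul 22.
Flight 1 lands earlier by 16 hours 12 minutes.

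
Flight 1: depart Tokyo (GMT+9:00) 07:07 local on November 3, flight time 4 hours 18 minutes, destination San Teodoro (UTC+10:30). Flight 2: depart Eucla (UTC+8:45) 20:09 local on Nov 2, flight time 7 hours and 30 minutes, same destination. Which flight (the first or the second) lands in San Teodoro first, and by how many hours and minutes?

the second, by 7 hours 31 minutes

Flight 1 in UTC: 07:07 − 9:00 = 22:07 on Nov 2.
+4 hours 18 minutes → arrive 02:25 UTC on Nov 3.
Flight 2 in UTC: 20:09 − 8:45 = 11:24 on Nov 2.
+7 hours and 30 minutes → arrive 18:54 UTC on Nov 2.
Flight 2 lands earlier by 7 hours 31 minutes.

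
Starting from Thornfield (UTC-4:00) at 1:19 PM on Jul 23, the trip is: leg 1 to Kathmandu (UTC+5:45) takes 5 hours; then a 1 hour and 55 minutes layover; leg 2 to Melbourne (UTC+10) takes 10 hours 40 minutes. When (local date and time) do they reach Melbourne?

Convert departure to UTC: 1:19 PM + 4:00 = 5:19 PM UTC on Jul 23.
Add 5 hours leg 1 → 10:19 PM UTC.
Add 1 hour 55 minutes layover in Kathmandu → 12:14 AM UTC (Jul 24).
Add 10 hours 40 minutes leg 2 → 10:54 AM UTC.
Melbourne is UTC+10:00, so local arrival = 10:54 AM + 10:00 = 8:54 PM on Jul 24.

8:54 PM on Jul 24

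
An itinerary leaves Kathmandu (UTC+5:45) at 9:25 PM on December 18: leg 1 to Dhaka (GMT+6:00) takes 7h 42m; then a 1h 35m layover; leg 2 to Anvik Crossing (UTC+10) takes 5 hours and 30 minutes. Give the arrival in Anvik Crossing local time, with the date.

4:27 PM on December 19

Convert departure to UTC: 9:25 PM − 5:45 = 3:40 PM UTC on Dec 18.
Add 7 hours and 42 minutes leg 1 → 11:22 PM UTC.
Add 1 hour 35 minutes layover in Dhaka → 12:57 AM UTC (Dec 19).
Add 5 hours and 30 minutes leg 2 → 6:27 AM UTC.
Anvik Crossing is UTC+10:00, so local arrival = 6:27 AM + 10:00 = 4:27 PM on Dec 19.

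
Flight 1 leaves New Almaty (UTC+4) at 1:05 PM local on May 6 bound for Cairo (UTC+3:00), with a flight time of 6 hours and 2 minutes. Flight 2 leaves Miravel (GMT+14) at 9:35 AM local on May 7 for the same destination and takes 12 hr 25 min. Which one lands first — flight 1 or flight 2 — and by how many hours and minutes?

the first, by 16 hours 53 minutes

Flight 1 in UTC: 1:05 PM − 4:00 = 9:05 AM on May 6.
+6 hours 2 minutes → arrive 3:07 PM UTC on May 6.
Flight 2 in UTC: 9:35 AM − 14:00 = 7:35 PM on May 6.
+12 hours and 25 minutes → arrive 8:00 AM UTC on May 7.
Flight 1 lands earlier by 16 hours 53 minutes.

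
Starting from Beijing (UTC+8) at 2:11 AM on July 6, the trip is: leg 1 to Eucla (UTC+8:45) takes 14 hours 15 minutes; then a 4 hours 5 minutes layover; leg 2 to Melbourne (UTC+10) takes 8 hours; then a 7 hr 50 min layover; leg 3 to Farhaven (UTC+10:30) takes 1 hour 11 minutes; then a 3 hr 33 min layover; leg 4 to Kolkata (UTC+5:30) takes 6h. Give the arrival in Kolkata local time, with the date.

Convert departure to UTC: 2:11 AM − 8:00 = 6:11 PM UTC on Jul 5.
Add 14 hours and 15 minutes leg 1 → 8:26 AM UTC (Jul 6).
Add 4 hours 5 minutes layover in Eucla → 12:31 PM UTC.
Add 8 hours leg 2 → 8:31 PM UTC.
Add 7 hours and 50 minutes layover in Melbourne → 4:21 AM UTC (Jul 7).
Add 1 hour and 11 minutes leg 3 → 5:32 AM UTC.
Add 3 hours 33 minutes layover in Farhaven → 9:05 AM UTC.
Add 6 hours leg 4 → 3:05 PM UTC.
Kolkata is UTC+5:30, so local arrival = 3:05 PM + 5:30 = 8:35 PM on Jul 7.

8:35 PM on July 7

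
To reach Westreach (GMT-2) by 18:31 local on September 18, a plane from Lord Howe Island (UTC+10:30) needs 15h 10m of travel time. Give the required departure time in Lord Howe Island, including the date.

15:51 on Sep 18

Target arrival in UTC: 18:31 + 2:00 = 20:31 on Sep 18.
Subtract 15 hours 10 minutes → departure 05:21 UTC on Sep 18.
Lord Howe Island is UTC+10:30: 05:21 + 10:30 = 15:51 on Sep 18.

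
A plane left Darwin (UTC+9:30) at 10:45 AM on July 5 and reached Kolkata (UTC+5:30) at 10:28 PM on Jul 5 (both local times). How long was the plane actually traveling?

Kolkata is 4:00 behind Darwin.
Clock-face elapsed time (ignoring zones) is 11 hours 43 minutes.
Actual elapsed = 11 hours 43 minutes + 4:00 = 15 hours 43 minutes.

15 hours 43 minutes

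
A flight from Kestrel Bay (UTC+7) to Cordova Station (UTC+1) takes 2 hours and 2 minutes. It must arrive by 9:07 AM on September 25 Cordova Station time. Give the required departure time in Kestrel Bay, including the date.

1:05 PM on September 25

Target arrival in UTC: 9:07 AM − 1:00 = 8:07 AM on Sep 25.
Subtract 2 hours 2 minutes → departure 6:05 AM UTC on Sep 25.
Kestrel Bay is UTC+7:00: 6:05 AM + 7:00 = 1:05 PM on Sep 25.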